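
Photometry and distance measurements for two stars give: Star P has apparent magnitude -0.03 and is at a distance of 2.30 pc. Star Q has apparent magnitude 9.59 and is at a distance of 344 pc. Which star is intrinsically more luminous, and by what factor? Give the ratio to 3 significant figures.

Star Q is more luminous, by a factor of 3.17.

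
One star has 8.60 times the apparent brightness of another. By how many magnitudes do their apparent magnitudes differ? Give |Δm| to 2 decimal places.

Pogson: Δm = −2.5 log₁₀(ratio) = −2.5 log₁₀(8.60) = −2.5 × 0.9345 = -2.336

|Δm| ≈ 2.34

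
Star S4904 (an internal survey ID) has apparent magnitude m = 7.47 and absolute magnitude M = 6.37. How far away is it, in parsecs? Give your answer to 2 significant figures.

d ≈ 17 pc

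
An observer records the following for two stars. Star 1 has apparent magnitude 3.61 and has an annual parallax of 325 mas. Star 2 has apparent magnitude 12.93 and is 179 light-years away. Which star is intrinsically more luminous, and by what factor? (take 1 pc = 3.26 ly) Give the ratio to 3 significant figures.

Star 1 is more luminous, by a factor of 16.8.

Star 1: p = 325 mas = 0.325″ → d = 1/p = 3.077 pc
Star 1: M = m − 5 log₁₀ d + 5 = 3.61 − 5·0.4881 + 5 = 6.169
Star 2: d = 179 ly / 3.26 = 54.91 pc
Star 2: M = m − 5 log₁₀ d + 5 = 12.93 − 5·1.7396 + 5 = 9.232
ΔM = M_1 − M_2 = 6.169 − (9.232) = -3.062; smaller M is more luminous → Star 1.
L ratio = 10^(0.4 |ΔM|) = 10^1.225 = 16.79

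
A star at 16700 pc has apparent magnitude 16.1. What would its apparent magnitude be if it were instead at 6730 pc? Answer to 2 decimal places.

Flux ∝ 1/d², so Δm = 5 log₁₀(d₂/d₁) = 5 log₁₀(6730/16700) = -1.974
m₂ = m₁ + Δm = 16.1 + (-1.974) = 14.126

m ≈ 14.13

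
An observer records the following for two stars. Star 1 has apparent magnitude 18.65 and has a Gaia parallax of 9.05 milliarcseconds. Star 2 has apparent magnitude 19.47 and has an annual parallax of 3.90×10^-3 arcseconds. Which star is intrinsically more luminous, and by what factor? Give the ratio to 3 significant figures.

Star 1: p = 9.05 mas = 9.05×10^-3″ → d = 1/p = 110.5 pc
Star 1: M = m − 5 log₁₀ d + 5 = 18.65 − 5·2.0434 + 5 = 13.433
Star 2: d = 1/p = 1/3.90×10^-3″ = 256.4 pc
Star 2: M = m − 5 log₁₀ d + 5 = 19.47 − 5·2.4089 + 5 = 12.425
ΔM = M_1 − M_2 = 13.433 − (12.425) = 1.008; smaller M is more luminous → Star 2.
L ratio = 10^(0.4 |ΔM|) = 10^0.403 = 2.530

Star 2 is more luminous, by a factor of 2.53.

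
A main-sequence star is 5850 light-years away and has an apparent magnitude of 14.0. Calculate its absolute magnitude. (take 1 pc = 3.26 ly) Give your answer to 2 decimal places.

M ≈ 2.73

d = 5850 ly / 3.26 = 1794 pc
5 log₁₀(d/10 pc) = 5 log₁₀(1794) − 5 = 11.270
M = m − 5 log₁₀(d/10) = 14.0 − 11.270 = 2.730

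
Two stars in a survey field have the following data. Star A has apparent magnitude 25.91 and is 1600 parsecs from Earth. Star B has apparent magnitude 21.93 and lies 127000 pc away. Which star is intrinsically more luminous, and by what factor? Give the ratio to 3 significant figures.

Star B is more luminous, by a factor of 246000.

Star A: M = m − 5 log₁₀ d + 5 = 25.91 − 5·3.2041 + 5 = 14.889
Star B: M = m − 5 log₁₀ d + 5 = 21.93 − 5·5.1038 + 5 = 1.411
ΔM = M_A − M_B = 14.889 − (1.411) = 13.478; smaller M is more luminous → Star B.
L ratio = 10^(0.4 |ΔM|) = 10^5.391 = 246200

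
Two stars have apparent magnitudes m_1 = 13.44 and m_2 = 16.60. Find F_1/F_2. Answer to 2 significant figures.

F_1/F_2 ≈ 18

Δm = 13.44 − (16.60) = -3.16
Flux ratio = 10^(−0.4 Δm) = 10^(−0.4 × -3.16) = 10^1.264 = 18.37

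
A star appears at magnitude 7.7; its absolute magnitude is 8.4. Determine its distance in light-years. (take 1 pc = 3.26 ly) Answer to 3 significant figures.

d ≈ 23.6 ly

Distance modulus: m − M = 7.7 − (8.4) = -0.700
m − M = 5 log₁₀ d − 5
log₁₀ d = (m − M)/5 + 1 = 0.8600
d = 10^0.8600 = 7.244 pc
= 23.62 ly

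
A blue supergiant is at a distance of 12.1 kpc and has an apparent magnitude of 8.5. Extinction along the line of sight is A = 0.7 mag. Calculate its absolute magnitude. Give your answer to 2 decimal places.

M ≈ -7.61

d = 12.1 kpc = 12100 pc
5 log₁₀(d/10 pc) = 5 log₁₀(12100) − 5 = 15.414
M = m − 5 log₁₀(d/10) − A = 8.5 − 15.414 − 0.7 = -7.614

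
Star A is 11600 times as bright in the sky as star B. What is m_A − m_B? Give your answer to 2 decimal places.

Pogson: Δm = −2.5 log₁₀(ratio) = −2.5 log₁₀(11600) = −2.5 × 4.0645 = -10.161
Star A is brighter, so it has the smaller magnitude: the difference is negative.

m_A − m_B ≈ -10.16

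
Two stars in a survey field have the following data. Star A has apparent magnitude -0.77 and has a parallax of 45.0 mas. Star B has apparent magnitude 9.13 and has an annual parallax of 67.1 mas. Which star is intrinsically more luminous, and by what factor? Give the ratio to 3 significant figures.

Star A: p = 45.0 mas = 0.0450″ → d = 1/p = 22.22 pc
Star A: M = m − 5 log₁₀ d + 5 = -0.77 − 5·1.3468 + 5 = -2.504
Star B: p = 67.1 mas = 0.0671″ → d = 1/p = 14.90 pc
Star B: M = m − 5 log₁₀ d + 5 = 9.13 − 5·1.1733 + 5 = 8.264
ΔM = M_A − M_B = -2.504 − (8.264) = -10.768; smaller M is more luminous → Star A.
L ratio = 10^(0.4 |ΔM|) = 10^4.307 = 20280

Star A is more luminous, by a factor of 20300.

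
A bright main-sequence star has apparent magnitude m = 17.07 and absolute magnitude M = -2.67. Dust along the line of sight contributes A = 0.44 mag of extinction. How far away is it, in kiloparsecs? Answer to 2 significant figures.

m − M = 5 log₁₀(d/10 pc) + A  ⇒  17.07 − (-2.67) − 0.44 = 5 log₁₀(d/10)
19.300 = 5 log₁₀(d/10)
log₁₀ d = (m − M − A)/5 + 1 = 4.8600
d = 10^4.8600 = 72440 pc
= 72.44 kpc

d ≈ 72 kpc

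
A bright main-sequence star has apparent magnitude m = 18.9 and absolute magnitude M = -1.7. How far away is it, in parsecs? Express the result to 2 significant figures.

d ≈ 130000 pc

μ = m − M = 20.600
m − M = 5 log₁₀ d − 5
log₁₀ d = (m − M)/5 + 1 = 5.1200
d = 10^5.1200 = 131800 pc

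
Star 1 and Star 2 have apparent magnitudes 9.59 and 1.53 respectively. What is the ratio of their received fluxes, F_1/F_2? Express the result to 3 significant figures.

Δm = 9.59 − (1.53) = 8.06
Flux ratio = 10^(−0.4 Δm) = 10^(−0.4 × 8.06) = 10^-3.224 = 5.970×10^-4

F_1/F_2 ≈ 5.97×10^-4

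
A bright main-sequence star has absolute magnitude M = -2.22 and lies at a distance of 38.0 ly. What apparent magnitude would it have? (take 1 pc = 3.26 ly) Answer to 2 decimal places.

m ≈ -1.89

d = 38.0 ly / 3.26 = 11.66 pc
m = M + 5 log₁₀ d − 5 = -2.22 + 5·1.0666 − 5 = -1.887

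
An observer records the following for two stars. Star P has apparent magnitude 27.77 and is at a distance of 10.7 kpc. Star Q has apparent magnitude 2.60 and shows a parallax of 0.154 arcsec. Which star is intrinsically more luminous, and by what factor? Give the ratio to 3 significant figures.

Star Q is more luminous, by a factor of 4310.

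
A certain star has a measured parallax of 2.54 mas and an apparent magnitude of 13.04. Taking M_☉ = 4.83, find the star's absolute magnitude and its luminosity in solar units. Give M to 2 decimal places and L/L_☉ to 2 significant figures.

M ≈ 5.06; L/L_☉ ≈ 0.81

d = 1/p = 1000/2.54 mas = 393.7 pc
M = m − 5 log₁₀ d + 5 = 13.04 − 5·2.5952 + 5 = 5.064
M − M_☉ = 5.064 − 4.83 = 0.234
L/L_☉ = 10^(−0.4 × 0.234) = 0.8060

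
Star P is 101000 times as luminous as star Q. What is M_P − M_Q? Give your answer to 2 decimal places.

M_P − M_Q ≈ -12.51

Pogson: ΔM = −2.5 log₁₀(ratio) = −2.5 log₁₀(101000) = −2.5 × 5.0043 = -12.511
Star P is brighter, so it has the smaller magnitude: the difference is negative.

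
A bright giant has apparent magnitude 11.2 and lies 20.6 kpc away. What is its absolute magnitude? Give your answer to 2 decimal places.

M ≈ -5.37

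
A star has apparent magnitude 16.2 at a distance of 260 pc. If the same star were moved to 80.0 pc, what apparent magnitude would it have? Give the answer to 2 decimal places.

Flux ∝ 1/d², so Δm = 5 log₁₀(d₂/d₁) = 5 log₁₀(80.0/260) = -2.559
m₂ = m₁ + Δm = 16.2 + (-2.559) = 13.641

m ≈ 13.64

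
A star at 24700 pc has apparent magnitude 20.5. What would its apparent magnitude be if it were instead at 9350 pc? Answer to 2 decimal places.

m ≈ 18.39

Flux ∝ 1/d², so Δm = 5 log₁₀(d₂/d₁) = 5 log₁₀(9350/24700) = -2.109
m₂ = m₁ + Δm = 20.5 + (-2.109) = 18.391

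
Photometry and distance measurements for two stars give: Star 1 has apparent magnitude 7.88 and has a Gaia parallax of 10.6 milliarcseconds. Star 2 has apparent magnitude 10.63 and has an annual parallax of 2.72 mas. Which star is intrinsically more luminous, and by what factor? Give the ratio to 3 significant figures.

Star 1: p = 10.6 mas = 0.0106″ → d = 1/p = 94.34 pc
Star 1: M = m − 5 log₁₀ d + 5 = 7.88 − 5·1.9747 + 5 = 3.007
Star 2: p = 2.72 mas = 2.72×10^-3″ → d = 1/p = 367.6 pc
Star 2: M = m − 5 log₁₀ d + 5 = 10.63 − 5·2.5654 + 5 = 2.803
ΔM = M_1 − M_2 = 3.007 − (2.803) = 0.204; smaller M is more luminous → Star 2.
L ratio = 10^(0.4 |ΔM|) = 10^0.081 = 1.206

Star 2 is more luminous, by a factor of 1.21.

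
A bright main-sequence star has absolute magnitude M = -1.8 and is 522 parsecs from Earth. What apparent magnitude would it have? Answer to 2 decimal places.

m = M + 5 log₁₀ d − 5 = -1.8 + 5·2.7177 − 5 = 6.788

m ≈ 6.79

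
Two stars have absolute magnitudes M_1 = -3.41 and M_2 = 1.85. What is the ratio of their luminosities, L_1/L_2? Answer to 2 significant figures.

ΔM = M_1 − M_2 = -5.26
L_1/L_2 = 10^(−0.4 ΔM) = 10^2.104 = 127.1

L_1/L_2 ≈ 130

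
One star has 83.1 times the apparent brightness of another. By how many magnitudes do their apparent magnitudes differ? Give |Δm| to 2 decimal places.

|Δm| ≈ 4.80

Pogson: Δm = −2.5 log₁₀(ratio) = −2.5 log₁₀(83.1) = −2.5 × 1.9196 = -4.799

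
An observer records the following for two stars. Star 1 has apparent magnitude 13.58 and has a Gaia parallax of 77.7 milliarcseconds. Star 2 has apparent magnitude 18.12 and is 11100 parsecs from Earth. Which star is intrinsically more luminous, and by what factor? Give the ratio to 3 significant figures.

Star 1: p = 77.7 mas = 0.0777″ → d = 1/p = 12.87 pc
Star 1: M = m − 5 log₁₀ d + 5 = 13.58 − 5·1.1096 + 5 = 13.032
Star 2: M = m − 5 log₁₀ d + 5 = 18.12 − 5·4.0453 + 5 = 2.893
ΔM = M_1 − M_2 = 13.032 − (2.893) = 10.139; smaller M is more luminous → Star 2.
L ratio = 10^(0.4 |ΔM|) = 10^4.055 = 11360

Star 2 is more luminous, by a factor of 11400.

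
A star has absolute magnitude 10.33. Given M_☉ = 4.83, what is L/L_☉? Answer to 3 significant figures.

L/L_☉ ≈ 6.31×10^-3

M − M_☉ = 10.33 − 4.83 = 5.500
L/L_☉ = 10^(−0.4 (M − M_☉)) = 10^-2.200 = 6.310×10^-3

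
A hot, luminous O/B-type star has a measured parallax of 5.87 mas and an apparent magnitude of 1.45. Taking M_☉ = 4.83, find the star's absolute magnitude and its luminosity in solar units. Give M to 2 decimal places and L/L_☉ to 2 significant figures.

M ≈ -4.71; L/L_☉ ≈ 6500

d = 1/p = 1000/5.87 mas = 170.4 pc
M = m − 5 log₁₀ d + 5 = 1.45 − 5·2.2314 + 5 = -4.707
M − M_☉ = -4.707 − 4.83 = -9.537
L/L_☉ = 10^(−0.4 × -9.537) = 6527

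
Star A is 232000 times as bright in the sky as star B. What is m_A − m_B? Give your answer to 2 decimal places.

m_A − m_B ≈ -13.41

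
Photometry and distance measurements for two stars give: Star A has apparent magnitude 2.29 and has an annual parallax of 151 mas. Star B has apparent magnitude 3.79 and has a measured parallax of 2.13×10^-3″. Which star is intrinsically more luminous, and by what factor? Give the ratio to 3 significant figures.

Star A: p = 151 mas = 0.151″ → d = 1/p = 6.623 pc
Star A: M = m − 5 log₁₀ d + 5 = 2.29 − 5·0.8210 + 5 = 3.185
Star B: d = 1/p = 1/2.13×10^-3″ = 469.5 pc
Star B: M = m − 5 log₁₀ d + 5 = 3.79 − 5·2.6716 + 5 = -4.568
ΔM = M_A − M_B = 3.185 − (-4.568) = 7.753; smaller M is more luminous → Star B.
L ratio = 10^(0.4 |ΔM|) = 10^3.101 = 1262

Star B is more luminous, by a factor of 1260.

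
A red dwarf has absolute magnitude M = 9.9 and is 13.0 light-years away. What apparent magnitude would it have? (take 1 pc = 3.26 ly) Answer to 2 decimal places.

d = 13.0 ly / 3.26 = 3.988 pc
m = M + 5 log₁₀ d − 5 = 9.9 + 5·0.6007 − 5 = 7.904

m ≈ 7.90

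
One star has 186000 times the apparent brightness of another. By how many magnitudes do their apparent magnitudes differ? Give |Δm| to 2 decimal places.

|Δm| ≈ 13.17

Pogson: Δm = −2.5 log₁₀(ratio) = −2.5 log₁₀(186000) = −2.5 × 5.2695 = -13.174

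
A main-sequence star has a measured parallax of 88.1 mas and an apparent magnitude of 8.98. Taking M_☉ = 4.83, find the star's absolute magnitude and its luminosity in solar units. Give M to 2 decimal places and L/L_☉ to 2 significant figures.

M ≈ 8.70; L/L_☉ ≈ 0.028

d = 1/p = 1000/88.1 mas = 11.35 pc
M = m − 5 log₁₀ d + 5 = 8.98 − 5·1.0550 + 5 = 8.705
M − M_☉ = 8.705 − 4.83 = 3.875
L/L_☉ = 10^(−0.4 × 3.875) = 0.02819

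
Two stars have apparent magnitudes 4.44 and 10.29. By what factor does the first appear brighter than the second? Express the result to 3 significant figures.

Magnitude difference = -5.85
Flux ratio = 10^(−0.4 Δm) = 10^(−0.4 × -5.85) = 10^2.340 = 218.8

219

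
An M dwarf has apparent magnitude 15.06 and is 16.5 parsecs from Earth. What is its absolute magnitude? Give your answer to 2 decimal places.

5 log₁₀(d/10 pc) = 5 log₁₀(16.50) − 5 = 1.087
M = m − 5 log₁₀(d/10) = 15.06 − 1.087 = 13.973

M ≈ 13.97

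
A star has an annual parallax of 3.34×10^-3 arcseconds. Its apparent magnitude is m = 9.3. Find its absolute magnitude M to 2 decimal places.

d = 1/p = 1/3.34×10^-3″ = 299.4 pc
5 log₁₀(d/10 pc) = 5 log₁₀(299.4) − 5 = 7.381
M = m − 5 log₁₀(d/10) = 9.3 − 7.381 = 1.919

M ≈ 1.92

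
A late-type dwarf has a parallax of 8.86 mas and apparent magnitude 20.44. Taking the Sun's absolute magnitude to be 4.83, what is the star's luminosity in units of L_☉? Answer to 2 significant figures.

d = 1/p = 1000/8.86 mas = 112.9 pc
M = m − 5 log₁₀ d + 5 = 20.44 − 5·2.0526 + 5 = 15.177
M − M_☉ = 15.177 − 4.83 = 10.347
L/L_☉ = 10^(−0.4 × 10.347) = 7.263×10^-5

L/L_☉ ≈ 7.3×10^-5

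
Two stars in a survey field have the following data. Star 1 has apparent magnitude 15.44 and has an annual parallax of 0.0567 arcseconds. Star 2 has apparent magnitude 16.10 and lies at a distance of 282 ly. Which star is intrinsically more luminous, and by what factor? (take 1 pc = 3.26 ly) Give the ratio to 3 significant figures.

Star 2 is more luminous, by a factor of 13.1.

Star 1: d = 1/p = 1/0.0567″ = 17.64 pc
Star 1: M = m − 5 log₁₀ d + 5 = 15.44 − 5·1.2464 + 5 = 14.208
Star 2: d = 282 ly / 3.26 = 86.50 pc
Star 2: M = m − 5 log₁₀ d + 5 = 16.10 − 5·1.9370 + 5 = 11.415
ΔM = M_1 − M_2 = 14.208 − (11.415) = 2.793; smaller M is more luminous → Star 2.
L ratio = 10^(0.4 |ΔM|) = 10^1.117 = 13.10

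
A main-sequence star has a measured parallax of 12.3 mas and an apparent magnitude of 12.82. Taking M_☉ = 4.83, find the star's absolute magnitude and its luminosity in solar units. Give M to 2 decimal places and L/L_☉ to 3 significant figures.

M ≈ 8.27; L/L_☉ ≈ 0.0421

d = 1/p = 1000/12.3 mas = 81.30 pc
M = m − 5 log₁₀ d + 5 = 12.82 − 5·1.9101 + 5 = 8.270
M − M_☉ = 8.270 − 4.83 = 3.440
L/L_☉ = 10^(−0.4 × 3.440) = 0.04209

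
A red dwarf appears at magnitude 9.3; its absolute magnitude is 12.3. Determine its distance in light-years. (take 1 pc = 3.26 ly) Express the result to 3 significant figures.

Distance modulus: m − M = 9.3 − (12.3) = -3.000
m − M = 5 log₁₀ d − 5
log₁₀ d = (m − M)/5 + 1 = 0.4000
d = 10^0.4000 = 2.512 pc
= 8.189 ly

d ≈ 8.19 ly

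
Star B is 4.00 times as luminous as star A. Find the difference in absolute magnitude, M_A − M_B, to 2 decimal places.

Pogson: ΔM = −2.5 log₁₀(ratio) = −2.5 log₁₀(4.00) = −2.5 × 0.6021 = -1.505
Star B is brighter so has the smaller magnitude: M_A − M_B is positive.

M_A − M_B ≈ 1.51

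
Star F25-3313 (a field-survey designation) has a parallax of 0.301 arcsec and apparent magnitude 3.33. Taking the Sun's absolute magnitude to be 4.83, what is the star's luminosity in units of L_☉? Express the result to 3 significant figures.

L/L_☉ ≈ 0.439

d = 1/p = 1/0.301″ = 3.322 pc
M = m − 5 log₁₀ d + 5 = 3.33 − 5·0.5214 + 5 = 5.723
M − M_☉ = 5.723 − 4.83 = 0.893
L/L_☉ = 10^(−0.4 × 0.893) = 0.4394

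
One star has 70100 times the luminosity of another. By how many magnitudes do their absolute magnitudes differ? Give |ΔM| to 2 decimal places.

Pogson: ΔM = −2.5 log₁₀(ratio) = −2.5 log₁₀(70100) = −2.5 × 4.8457 = -12.114

|ΔM| ≈ 12.11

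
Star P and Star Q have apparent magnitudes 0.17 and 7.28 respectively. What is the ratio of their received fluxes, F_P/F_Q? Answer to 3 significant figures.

Magnitude difference = -7.11
Flux ratio = 10^(−0.4 Δm) = 10^(−0.4 × -7.11) = 10^2.844 = 698.2

F_P/F_Q ≈ 698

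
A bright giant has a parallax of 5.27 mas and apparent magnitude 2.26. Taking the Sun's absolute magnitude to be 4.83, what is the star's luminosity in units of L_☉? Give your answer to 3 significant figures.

L/L_☉ ≈ 3840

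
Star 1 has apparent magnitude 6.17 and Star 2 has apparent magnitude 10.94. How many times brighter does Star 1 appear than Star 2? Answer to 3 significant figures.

Magnitude difference = -4.77
Flux ratio = 10^(−0.4 Δm) = 10^(−0.4 × -4.77) = 10^1.908 = 80.91

80.9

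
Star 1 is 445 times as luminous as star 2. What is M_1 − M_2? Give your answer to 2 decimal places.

M_1 − M_2 ≈ -6.62

Pogson: ΔM = −2.5 log₁₀(ratio) = −2.5 log₁₀(445) = −2.5 × 2.6484 = -6.621
Star 1 is brighter, so it has the smaller magnitude: the difference is negative.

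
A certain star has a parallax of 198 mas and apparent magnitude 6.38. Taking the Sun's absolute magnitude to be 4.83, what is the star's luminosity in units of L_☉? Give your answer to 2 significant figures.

d = 1/p = 1000/198 mas = 5.051 pc
M = m − 5 log₁₀ d + 5 = 6.38 − 5·0.7033 + 5 = 7.863
M − M_☉ = 7.863 − 4.83 = 3.033
L/L_☉ = 10^(−0.4 × 3.033) = 0.06119

L/L_☉ ≈ 0.061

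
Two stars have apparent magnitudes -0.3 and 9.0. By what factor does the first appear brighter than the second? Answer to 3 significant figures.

5250

Magnitude difference = -9.3
Flux ratio = 10^(−0.4 Δm) = 10^(−0.4 × -9.3) = 10^3.720 = 5248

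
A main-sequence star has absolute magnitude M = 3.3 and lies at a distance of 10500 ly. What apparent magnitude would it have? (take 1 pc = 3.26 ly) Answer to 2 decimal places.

d = 10500 ly / 3.26 = 3221 pc
m = M + 5 log₁₀ d − 5 = 3.3 + 5·3.5080 − 5 = 15.840

m ≈ 15.84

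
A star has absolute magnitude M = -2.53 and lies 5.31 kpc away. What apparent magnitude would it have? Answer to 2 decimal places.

m ≈ 11.10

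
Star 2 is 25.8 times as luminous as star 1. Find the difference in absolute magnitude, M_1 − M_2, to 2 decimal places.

Pogson: ΔM = −2.5 log₁₀(ratio) = −2.5 log₁₀(25.8) = −2.5 × 1.4116 = -3.529
Star 2 is brighter so has the smaller magnitude: M_1 − M_2 is positive.

M_1 − M_2 ≈ 3.53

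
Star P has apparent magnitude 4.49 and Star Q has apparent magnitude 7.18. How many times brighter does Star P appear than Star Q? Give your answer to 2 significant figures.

12

Δm = 4.49 − (7.18) = -2.69
Flux ratio = 10^(−0.4 Δm) = 10^(−0.4 × -2.69) = 10^1.076 = 11.91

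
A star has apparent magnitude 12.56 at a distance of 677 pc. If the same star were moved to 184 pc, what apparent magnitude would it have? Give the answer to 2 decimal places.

Flux ∝ 1/d², so Δm = 5 log₁₀(d₂/d₁) = 5 log₁₀(184/677) = -2.829
m₂ = m₁ + Δm = 12.56 + (-2.829) = 9.731

m ≈ 9.73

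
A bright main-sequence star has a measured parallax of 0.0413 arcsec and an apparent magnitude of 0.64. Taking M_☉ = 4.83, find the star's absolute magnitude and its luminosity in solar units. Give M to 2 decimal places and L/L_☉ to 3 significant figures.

M ≈ -1.28; L/L_☉ ≈ 278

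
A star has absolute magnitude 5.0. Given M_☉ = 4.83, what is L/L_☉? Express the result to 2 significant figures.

L/L_☉ ≈ 0.86

M − M_☉ = 5.0 − 4.83 = 0.170
L/L_☉ = 10^(−0.4 (M − M_☉)) = 10^-0.068 = 0.8551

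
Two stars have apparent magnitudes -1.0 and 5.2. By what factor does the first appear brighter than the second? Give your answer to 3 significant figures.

Magnitude difference = -6.2
Flux ratio = 10^(−0.4 Δm) = 10^(−0.4 × -6.2) = 10^2.480 = 302.0

302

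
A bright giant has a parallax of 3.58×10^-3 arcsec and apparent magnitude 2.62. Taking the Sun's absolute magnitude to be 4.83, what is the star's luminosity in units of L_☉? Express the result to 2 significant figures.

L/L_☉ ≈ 6000

d = 1/p = 1/3.58×10^-3″ = 279.3 pc
M = m − 5 log₁₀ d + 5 = 2.62 − 5·2.4461 + 5 = -4.611
M − M_☉ = -4.611 − 4.83 = -9.441
L/L_☉ = 10^(−0.4 × -9.441) = 5974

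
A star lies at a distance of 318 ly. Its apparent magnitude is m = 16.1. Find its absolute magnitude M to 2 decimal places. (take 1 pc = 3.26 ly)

d = 318 ly / 3.26 = 97.55 pc
5 log₁₀(d/10 pc) = 5 log₁₀(97.55) − 5 = 4.946
M = m − 5 log₁₀(d/10) = 16.1 − 4.946 = 11.154

M ≈ 11.15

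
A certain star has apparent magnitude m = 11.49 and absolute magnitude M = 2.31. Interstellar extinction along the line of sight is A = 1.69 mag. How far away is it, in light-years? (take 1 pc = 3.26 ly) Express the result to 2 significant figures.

d ≈ 1000 ly

m − M = 5 log₁₀(d/10 pc) + A  ⇒  11.49 − (2.31) − 1.69 = 5 log₁₀(d/10)
7.490 = 5 log₁₀(d/10)
log₁₀ d = (m − M − A)/5 + 1 = 2.4980
d = 10^2.4980 = 314.8 pc
= 1026 ly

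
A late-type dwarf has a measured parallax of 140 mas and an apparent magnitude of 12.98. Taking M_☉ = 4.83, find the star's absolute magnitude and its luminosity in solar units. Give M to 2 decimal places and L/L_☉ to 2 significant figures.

M ≈ 13.71; L/L_☉ ≈ 2.8×10^-4

d = 1/p = 1000/140 mas = 7.143 pc
M = m − 5 log₁₀ d + 5 = 12.98 − 5·0.8539 + 5 = 13.711
M − M_☉ = 13.711 − 4.83 = 8.881
L/L_☉ = 10^(−0.4 × 8.881) = 2.804×10^-4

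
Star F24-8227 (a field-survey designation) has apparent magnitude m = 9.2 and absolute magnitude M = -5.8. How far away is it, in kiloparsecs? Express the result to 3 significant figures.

d ≈ 10.0 kpc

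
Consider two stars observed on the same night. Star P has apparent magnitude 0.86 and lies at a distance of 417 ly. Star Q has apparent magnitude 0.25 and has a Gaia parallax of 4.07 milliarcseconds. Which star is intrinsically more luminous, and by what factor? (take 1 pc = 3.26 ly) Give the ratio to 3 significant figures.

Star Q is more luminous, by a factor of 6.47.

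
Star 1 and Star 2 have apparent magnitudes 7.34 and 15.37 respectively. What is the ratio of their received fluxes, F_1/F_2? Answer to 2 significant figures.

Magnitude difference = -8.03
Flux ratio = 10^(−0.4 Δm) = 10^(−0.4 × -8.03) = 10^3.212 = 1629

F_1/F_2 ≈ 1600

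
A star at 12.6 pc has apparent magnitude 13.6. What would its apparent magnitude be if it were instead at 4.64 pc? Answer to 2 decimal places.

Flux ∝ 1/d², so Δm = 5 log₁₀(d₂/d₁) = 5 log₁₀(4.64/12.6) = -2.169
m₂ = m₁ + Δm = 13.6 + (-2.169) = 11.431

m ≈ 11.43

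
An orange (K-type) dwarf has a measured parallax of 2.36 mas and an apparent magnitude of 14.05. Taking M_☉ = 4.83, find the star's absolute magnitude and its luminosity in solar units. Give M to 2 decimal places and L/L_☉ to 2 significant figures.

d = 1/p = 1000/2.36 mas = 423.7 pc
M = m − 5 log₁₀ d + 5 = 14.05 − 5·2.6271 + 5 = 5.915
M − M_☉ = 5.915 − 4.83 = 1.085
L/L_☉ = 10^(−0.4 × 1.085) = 0.3683

M ≈ 5.91; L/L_☉ ≈ 0.37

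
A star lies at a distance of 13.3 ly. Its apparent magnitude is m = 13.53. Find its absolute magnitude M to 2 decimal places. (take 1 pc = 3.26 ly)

M ≈ 15.48

d = 13.3 ly / 3.26 = 4.080 pc
5 log₁₀(d/10 pc) = 5 log₁₀(4.080) − 5 = -1.947
M = m − 5 log₁₀(d/10) = 13.53 + 1.947 = 15.477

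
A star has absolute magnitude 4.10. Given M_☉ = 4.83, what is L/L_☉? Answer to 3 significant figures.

L/L_☉ ≈ 1.96

M − M_☉ = 4.10 − 4.83 = -0.730
L/L_☉ = 10^(−0.4 (M − M_☉)) = 10^0.292 = 1.959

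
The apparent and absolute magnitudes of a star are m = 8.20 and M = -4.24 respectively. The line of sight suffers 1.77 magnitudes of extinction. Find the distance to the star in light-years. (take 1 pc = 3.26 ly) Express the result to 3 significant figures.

m − M = 5 log₁₀(d/10 pc) + A  ⇒  8.20 − (-4.24) − 1.77 = 5 log₁₀(d/10)
10.670 = 5 log₁₀(d/10)
log₁₀ d = (m − M − A)/5 + 1 = 3.1340
d = 10^3.1340 = 1361 pc
= 4438 ly

d ≈ 4440 ly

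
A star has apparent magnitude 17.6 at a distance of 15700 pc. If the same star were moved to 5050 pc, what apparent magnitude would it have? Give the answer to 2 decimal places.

m ≈ 15.14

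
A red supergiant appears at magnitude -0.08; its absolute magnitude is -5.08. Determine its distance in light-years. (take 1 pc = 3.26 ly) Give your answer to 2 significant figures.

μ = m − M = 5.000
m − M = 5 log₁₀ d − 5
log₁₀ d = (m − M)/5 + 1 = 2.0000
d = 10^2.0000 = 100.0 pc
= 326.0 ly

d ≈ 330 ly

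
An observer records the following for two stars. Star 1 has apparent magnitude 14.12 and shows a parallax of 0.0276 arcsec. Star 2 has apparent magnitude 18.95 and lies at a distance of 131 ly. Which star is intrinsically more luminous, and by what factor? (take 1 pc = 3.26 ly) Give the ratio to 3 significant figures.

Star 1: d = 1/p = 1/0.0276″ = 36.23 pc
Star 1: M = m − 5 log₁₀ d + 5 = 14.12 − 5·1.5591 + 5 = 11.325
Star 2: d = 131 ly / 3.26 = 40.18 pc
Star 2: M = m − 5 log₁₀ d + 5 = 18.95 − 5·1.6041 + 5 = 15.930
ΔM = M_1 − M_2 = 11.325 − (15.930) = -4.605; smaller M is more luminous → Star 1.
L ratio = 10^(0.4 |ΔM|) = 10^1.842 = 69.51

Star 1 is more luminous, by a factor of 69.5.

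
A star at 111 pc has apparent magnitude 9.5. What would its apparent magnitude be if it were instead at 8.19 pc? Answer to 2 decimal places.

m ≈ 3.84

Flux ∝ 1/d², so Δm = 5 log₁₀(d₂/d₁) = 5 log₁₀(8.19/111) = -5.660
m₂ = m₁ + Δm = 9.5 + (-5.660) = 3.840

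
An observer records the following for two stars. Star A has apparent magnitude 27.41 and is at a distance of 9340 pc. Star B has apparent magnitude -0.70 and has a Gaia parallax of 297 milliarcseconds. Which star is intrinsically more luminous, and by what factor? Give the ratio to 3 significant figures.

Star B is more luminous, by a factor of 22800.

Star A: M = m − 5 log₁₀ d + 5 = 27.41 − 5·3.9703 + 5 = 12.558
Star B: p = 297 mas = 0.297″ → d = 1/p = 3.367 pc
Star B: M = m − 5 log₁₀ d + 5 = -0.70 − 5·0.5272 + 5 = 1.664
ΔM = M_A − M_B = 12.558 − (1.664) = 10.894; smaller M is more luminous → Star B.
L ratio = 10^(0.4 |ΔM|) = 10^4.358 = 22790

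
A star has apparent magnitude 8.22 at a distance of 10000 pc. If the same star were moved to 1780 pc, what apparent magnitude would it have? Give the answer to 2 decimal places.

Flux ∝ 1/d², so Δm = 5 log₁₀(d₂/d₁) = 5 log₁₀(1780/10000) = -3.748
m₂ = m₁ + Δm = 8.22 + (-3.748) = 4.472

m ≈ 4.47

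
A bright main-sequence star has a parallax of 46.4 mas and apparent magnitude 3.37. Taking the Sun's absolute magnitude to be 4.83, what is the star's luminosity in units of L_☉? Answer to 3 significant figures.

d = 1/p = 1000/46.4 mas = 21.55 pc
M = m − 5 log₁₀ d + 5 = 3.37 − 5·1.3335 + 5 = 1.703
M − M_☉ = 1.703 − 4.83 = -3.127
L/L_☉ = 10^(−0.4 × -3.127) = 17.82

L/L_☉ ≈ 17.8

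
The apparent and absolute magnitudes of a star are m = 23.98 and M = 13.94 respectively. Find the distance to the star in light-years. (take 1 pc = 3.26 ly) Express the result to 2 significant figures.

d ≈ 3300 ly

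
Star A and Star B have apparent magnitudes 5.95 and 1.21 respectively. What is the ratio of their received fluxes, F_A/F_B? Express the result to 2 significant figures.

Magnitude difference = 4.74
Flux ratio = 10^(−0.4 Δm) = 10^(−0.4 × 4.74) = 10^-1.896 = 0.01271

F_A/F_B ≈ 0.013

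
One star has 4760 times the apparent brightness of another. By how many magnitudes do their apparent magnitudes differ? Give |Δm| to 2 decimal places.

Pogson: Δm = −2.5 log₁₀(ratio) = −2.5 log₁₀(4760) = −2.5 × 3.6776 = -9.194

|Δm| ≈ 9.19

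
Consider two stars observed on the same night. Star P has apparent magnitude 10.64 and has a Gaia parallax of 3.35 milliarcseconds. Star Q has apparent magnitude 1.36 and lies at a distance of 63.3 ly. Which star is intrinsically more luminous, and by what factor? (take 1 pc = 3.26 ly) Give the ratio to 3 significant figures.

Star Q is more luminous, by a factor of 21.8.

Star P: p = 3.35 mas = 3.35×10^-3″ → d = 1/p = 298.5 pc
Star P: M = m − 5 log₁₀ d + 5 = 10.64 − 5·2.4750 + 5 = 3.265
Star Q: d = 63.3 ly / 3.26 = 19.42 pc
Star Q: M = m − 5 log₁₀ d + 5 = 1.36 − 5·1.2882 + 5 = -0.081
ΔM = M_P − M_Q = 3.265 − (-0.081) = 3.346; smaller M is more luminous → Star Q.
L ratio = 10^(0.4 |ΔM|) = 10^1.338 = 21.80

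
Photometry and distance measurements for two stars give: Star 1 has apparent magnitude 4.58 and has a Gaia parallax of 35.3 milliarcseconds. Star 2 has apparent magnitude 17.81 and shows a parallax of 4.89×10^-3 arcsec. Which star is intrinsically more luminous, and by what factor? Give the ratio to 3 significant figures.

Star 1: p = 35.3 mas = 0.0353″ → d = 1/p = 28.33 pc
Star 1: M = m − 5 log₁₀ d + 5 = 4.58 − 5·1.4522 + 5 = 2.319
Star 2: d = 1/p = 1/4.89×10^-3″ = 204.5 pc
Star 2: M = m − 5 log₁₀ d + 5 = 17.81 − 5·2.3107 + 5 = 11.257
ΔM = M_1 − M_2 = 2.319 − (11.257) = -8.938; smaller M is more luminous → Star 1.
L ratio = 10^(0.4 |ΔM|) = 10^3.575 = 3759

Star 1 is more luminous, by a factor of 3760.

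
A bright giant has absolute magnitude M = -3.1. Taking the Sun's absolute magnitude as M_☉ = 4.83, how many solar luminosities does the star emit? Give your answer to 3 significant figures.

M − M_☉ = -3.1 − 4.83 = -7.930
L/L_☉ = 10^(−0.4 (M − M_☉)) = 10^3.172 = 1486

L/L_☉ ≈ 1490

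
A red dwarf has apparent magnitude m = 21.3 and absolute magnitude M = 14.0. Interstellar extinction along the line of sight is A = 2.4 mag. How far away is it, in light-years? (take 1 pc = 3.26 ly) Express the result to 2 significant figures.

d ≈ 310 ly

m − M = 5 log₁₀(d/10 pc) + A  ⇒  21.3 − (14.0) − 2.4 = 5 log₁₀(d/10)
4.900 = 5 log₁₀(d/10)
log₁₀ d = (m − M − A)/5 + 1 = 1.9800
d = 10^1.9800 = 95.50 pc
= 311.3 ly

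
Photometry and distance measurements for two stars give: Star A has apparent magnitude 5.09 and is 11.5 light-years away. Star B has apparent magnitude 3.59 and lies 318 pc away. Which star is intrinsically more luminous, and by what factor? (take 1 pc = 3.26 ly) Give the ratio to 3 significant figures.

Star B is more luminous, by a factor of 32400.

Star A: d = 11.5 ly / 3.26 = 3.528 pc
Star A: M = m − 5 log₁₀ d + 5 = 5.09 − 5·0.5475 + 5 = 7.353
Star B: M = m − 5 log₁₀ d + 5 = 3.59 − 5·2.5024 + 5 = -3.922
ΔM = M_A − M_B = 7.353 − (-3.922) = 11.275; smaller M is more luminous → Star B.
L ratio = 10^(0.4 |ΔM|) = 10^4.510 = 32350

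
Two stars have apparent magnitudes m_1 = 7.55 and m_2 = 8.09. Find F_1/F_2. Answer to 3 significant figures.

Magnitude difference = -0.54
Flux ratio = 10^(−0.4 Δm) = 10^(−0.4 × -0.54) = 10^0.216 = 1.644

F_1/F_2 ≈ 1.64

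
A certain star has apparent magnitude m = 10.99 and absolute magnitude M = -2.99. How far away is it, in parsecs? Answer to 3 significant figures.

Distance modulus: m − M = 10.99 − (-2.99) = 13.980
m − M = 5 log₁₀ d − 5
log₁₀ d = (m − M)/5 + 1 = 3.7960
d = 10^3.7960 = 6252 pc

d ≈ 6250 pc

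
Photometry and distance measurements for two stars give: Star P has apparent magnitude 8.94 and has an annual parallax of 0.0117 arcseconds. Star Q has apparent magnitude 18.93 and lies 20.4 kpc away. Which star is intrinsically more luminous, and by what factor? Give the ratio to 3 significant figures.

Star Q is more luminous, by a factor of 5.75.

Star P: d = 1/p = 1/0.0117″ = 85.47 pc
Star P: M = m − 5 log₁₀ d + 5 = 8.94 − 5·1.9318 + 5 = 4.281
Star Q: d = 20.4 kpc = 20400 pc
Star Q: M = m − 5 log₁₀ d + 5 = 18.93 − 5·4.3096 + 5 = 2.382
ΔM = M_P − M_Q = 4.281 − (2.382) = 1.899; smaller M is more luminous → Star Q.
L ratio = 10^(0.4 |ΔM|) = 10^0.760 = 5.750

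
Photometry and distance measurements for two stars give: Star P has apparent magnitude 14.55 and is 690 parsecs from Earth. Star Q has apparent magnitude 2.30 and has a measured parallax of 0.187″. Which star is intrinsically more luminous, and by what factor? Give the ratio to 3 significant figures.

Star Q is more luminous, by a factor of 4.77.

Star P: M = m − 5 log₁₀ d + 5 = 14.55 − 5·2.8388 + 5 = 5.356
Star Q: d = 1/p = 1/0.187″ = 5.348 pc
Star Q: M = m − 5 log₁₀ d + 5 = 2.30 − 5·0.7282 + 5 = 3.659
ΔM = M_P − M_Q = 5.356 − (3.659) = 1.697; smaller M is more luminous → Star Q.
L ratio = 10^(0.4 |ΔM|) = 10^0.679 = 4.771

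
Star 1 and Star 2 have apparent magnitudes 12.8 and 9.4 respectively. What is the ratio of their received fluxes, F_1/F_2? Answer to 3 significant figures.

F_1/F_2 ≈ 0.0437

Δm = 12.8 − (9.4) = 3.4
Flux ratio = 10^(−0.4 Δm) = 10^(−0.4 × 3.4) = 10^-1.360 = 0.04365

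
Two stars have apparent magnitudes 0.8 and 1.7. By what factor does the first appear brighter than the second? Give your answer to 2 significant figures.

Δm = 0.8 − (1.7) = -0.9
Flux ratio = 10^(−0.4 Δm) = 10^(−0.4 × -0.9) = 10^0.360 = 2.291

2.3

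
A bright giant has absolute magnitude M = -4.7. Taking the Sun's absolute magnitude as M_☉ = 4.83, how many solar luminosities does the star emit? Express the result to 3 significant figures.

L/L_☉ ≈ 6490

M − M_☉ = -4.7 − 4.83 = -9.530
L/L_☉ = 10^(−0.4 (M − M_☉)) = 10^3.812 = 6486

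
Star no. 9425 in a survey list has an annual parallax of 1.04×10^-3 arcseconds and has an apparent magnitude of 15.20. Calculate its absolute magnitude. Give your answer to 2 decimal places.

M ≈ 5.29

d = 1/p = 1/1.04×10^-3″ = 961.5 pc
5 log₁₀(d/10 pc) = 5 log₁₀(961.5) − 5 = 9.915
M = m − 5 log₁₀(d/10) = 15.20 − 9.915 = 5.285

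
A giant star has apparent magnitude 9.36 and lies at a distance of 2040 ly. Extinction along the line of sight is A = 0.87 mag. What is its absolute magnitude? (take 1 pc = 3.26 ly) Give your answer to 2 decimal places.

M ≈ -0.49

d = 2040 ly / 3.26 = 625.8 pc
5 log₁₀(d/10 pc) = 5 log₁₀(625.8) − 5 = 8.982
M = m − 5 log₁₀(d/10) − A = 9.36 − 8.982 − 0.87 = -0.492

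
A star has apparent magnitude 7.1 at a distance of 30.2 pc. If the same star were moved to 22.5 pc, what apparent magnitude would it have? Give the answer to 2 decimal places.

Flux ∝ 1/d², so Δm = 5 log₁₀(d₂/d₁) = 5 log₁₀(22.5/30.2) = -0.639
m₂ = m₁ + Δm = 7.1 + (-0.639) = 6.461

m ≈ 6.46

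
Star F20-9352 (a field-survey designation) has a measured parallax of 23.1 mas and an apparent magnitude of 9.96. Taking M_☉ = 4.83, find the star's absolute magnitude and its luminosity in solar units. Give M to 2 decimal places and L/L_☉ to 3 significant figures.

M ≈ 6.78; L/L_☉ ≈ 0.166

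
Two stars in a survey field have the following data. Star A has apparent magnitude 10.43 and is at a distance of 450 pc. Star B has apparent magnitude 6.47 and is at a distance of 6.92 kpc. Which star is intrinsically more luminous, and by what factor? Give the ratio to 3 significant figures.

Star B is more luminous, by a factor of 9070.

Star A: M = m − 5 log₁₀ d + 5 = 10.43 − 5·2.6532 + 5 = 2.164
Star B: d = 6.92 kpc = 6920 pc
Star B: M = m − 5 log₁₀ d + 5 = 6.47 − 5·3.8401 + 5 = -7.731
ΔM = M_A − M_B = 2.164 − (-7.731) = 9.894; smaller M is more luminous → Star B.
L ratio = 10^(0.4 |ΔM|) = 10^3.958 = 9074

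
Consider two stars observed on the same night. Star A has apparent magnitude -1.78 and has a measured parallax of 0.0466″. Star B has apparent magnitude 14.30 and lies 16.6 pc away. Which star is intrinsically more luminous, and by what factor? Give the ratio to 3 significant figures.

Star A is more luminous, by a factor of 4.52×10^6.

Star A: d = 1/p = 1/0.0466″ = 21.46 pc
Star A: M = m − 5 log₁₀ d + 5 = -1.78 − 5·1.3316 + 5 = -3.438
Star B: M = m − 5 log₁₀ d + 5 = 14.30 − 5·1.2201 + 5 = 13.199
ΔM = M_A − M_B = -3.438 − (13.199) = -16.638; smaller M is more luminous → Star A.
L ratio = 10^(0.4 |ΔM|) = 10^6.655 = 4.519×10^6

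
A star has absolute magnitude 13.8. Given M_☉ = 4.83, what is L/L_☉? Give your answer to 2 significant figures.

L/L_☉ ≈ 2.6×10^-4

M − M_☉ = 13.8 − 4.83 = 8.970
L/L_☉ = 10^(−0.4 (M − M_☉)) = 10^-3.588 = 2.582×10^-4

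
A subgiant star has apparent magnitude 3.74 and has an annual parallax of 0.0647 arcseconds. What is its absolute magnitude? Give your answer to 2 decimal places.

M ≈ 2.79

d = 1/p = 1/0.0647″ = 15.46 pc
5 log₁₀(d/10 pc) = 5 log₁₀(15.46) − 5 = 0.945
M = m − 5 log₁₀(d/10) = 3.74 − 0.945 = 2.795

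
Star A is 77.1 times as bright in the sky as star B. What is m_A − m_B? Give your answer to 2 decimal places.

Pogson: Δm = −2.5 log₁₀(ratio) = −2.5 log₁₀(77.1) = −2.5 × 1.8871 = -4.718
Star A is brighter, so it has the smaller magnitude: the difference is negative.

m_A − m_B ≈ -4.72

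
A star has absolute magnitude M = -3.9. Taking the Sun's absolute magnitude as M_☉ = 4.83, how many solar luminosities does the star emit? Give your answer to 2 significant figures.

L/L_☉ ≈ 3100

M − M_☉ = -3.9 − 4.83 = -8.730
L/L_☉ = 10^(−0.4 (M − M_☉)) = 10^3.492 = 3105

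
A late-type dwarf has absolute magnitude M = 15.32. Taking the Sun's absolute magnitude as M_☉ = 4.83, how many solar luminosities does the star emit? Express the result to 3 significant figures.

M − M_☉ = 15.32 − 4.83 = 10.490
L/L_☉ = 10^(−0.4 (M − M_☉)) = 10^-4.196 = 6.368×10^-5

L/L_☉ ≈ 6.37×10^-5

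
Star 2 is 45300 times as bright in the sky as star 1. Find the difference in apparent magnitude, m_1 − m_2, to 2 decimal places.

Pogson: Δm = −2.5 log₁₀(ratio) = −2.5 log₁₀(45300) = −2.5 × 4.6561 = -11.640
Star 2 is brighter so has the smaller magnitude: m_1 − m_2 is positive.

m_1 − m_2 ≈ 11.64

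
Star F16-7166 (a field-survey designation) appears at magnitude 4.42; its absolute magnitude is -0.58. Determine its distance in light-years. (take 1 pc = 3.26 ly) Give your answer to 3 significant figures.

Distance modulus: m − M = 4.42 − (-0.58) = 5.000
m − M = 5 log₁₀ d − 5
log₁₀ d = (m − M)/5 + 1 = 2.0000
d = 10^2.0000 = 100.0 pc
= 326.0 ly

d ≈ 326 ly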